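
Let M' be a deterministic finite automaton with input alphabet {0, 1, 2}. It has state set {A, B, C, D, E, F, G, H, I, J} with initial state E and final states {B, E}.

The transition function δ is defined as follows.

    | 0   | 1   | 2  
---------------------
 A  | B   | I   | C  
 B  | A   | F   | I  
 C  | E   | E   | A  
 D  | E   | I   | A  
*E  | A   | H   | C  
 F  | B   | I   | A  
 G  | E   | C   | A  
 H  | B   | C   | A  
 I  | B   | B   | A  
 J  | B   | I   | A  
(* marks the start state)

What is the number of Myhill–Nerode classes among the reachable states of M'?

4

First remove the unreachable states {D,G,J}; 7 states remain.
P0 = {B,E} | {A,C,F,H,I}.
On input 1, block {A,C,F,H,I} splits into {A,F,H} and {C,I}.
On input 2, block {A,F,H} splits into {F,H} and {A}.
No further refinement is possible. Final partition (4 blocks): {B,E} | {F,H} | {C,I} | {A}.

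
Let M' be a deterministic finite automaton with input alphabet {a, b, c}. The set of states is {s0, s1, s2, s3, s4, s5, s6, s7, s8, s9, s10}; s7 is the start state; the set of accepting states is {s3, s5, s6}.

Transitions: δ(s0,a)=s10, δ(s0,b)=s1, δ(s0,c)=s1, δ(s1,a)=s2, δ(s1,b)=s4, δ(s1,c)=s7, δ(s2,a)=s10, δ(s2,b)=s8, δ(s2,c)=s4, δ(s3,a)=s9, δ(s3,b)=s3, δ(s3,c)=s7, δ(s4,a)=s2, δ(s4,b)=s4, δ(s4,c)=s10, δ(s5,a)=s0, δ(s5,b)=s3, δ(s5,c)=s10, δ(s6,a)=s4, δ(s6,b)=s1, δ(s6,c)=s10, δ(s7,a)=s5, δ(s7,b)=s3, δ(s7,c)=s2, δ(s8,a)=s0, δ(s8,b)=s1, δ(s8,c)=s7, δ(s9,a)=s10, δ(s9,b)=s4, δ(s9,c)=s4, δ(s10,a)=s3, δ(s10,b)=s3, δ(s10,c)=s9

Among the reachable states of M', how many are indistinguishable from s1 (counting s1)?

3

Reachable states from the start: {s0,s1,s2,s3,s4,s5,s7,s8,s9,s10}. Unreachable: {s6} — drop them.
Initial partition by acceptance: {s3,s5} | {s0,s1,s2,s4,s7,s8,s9,s10}.
Split {s0,s1,s2,s4,s7,s8,s9,s10} by δ(·,a) → {s0,s1,s2,s4,s8,s9} and {s7,s10}.
On input a, block {s0,s1,s2,s4,s8,s9} splits into {s0,s2,s9} and {s1,s4,s8}.
The partition is now stable with 4 blocks: {s3,s5} | {s0,s2,s9} | {s7,s10} | {s1,s4,s8}.
The equivalence class containing s1 is {s1,s4,s8}, of size 3.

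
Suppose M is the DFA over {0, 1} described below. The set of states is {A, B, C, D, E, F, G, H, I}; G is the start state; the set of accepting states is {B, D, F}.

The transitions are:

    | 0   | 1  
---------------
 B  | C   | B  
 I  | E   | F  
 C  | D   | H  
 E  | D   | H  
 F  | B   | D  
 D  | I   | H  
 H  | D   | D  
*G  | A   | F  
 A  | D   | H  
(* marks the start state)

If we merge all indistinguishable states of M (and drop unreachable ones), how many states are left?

6

P0 = {B,D,F} | {A,C,E,G,H,I}.
On input 0, block {B,D,F} splits into {B,D} and {F}.
On input 1, block {B,D} splits into {B} and {D}.
Split {A,C,E,G,H,I} by δ(·,0) → {A,C,E,H} and {G,I}.
On input 1, block {A,C,E,H} splits into {A,C,E} and {H}.
The partition is now stable with 6 blocks: {B} | {A,C,E} | {F} | {D} | {G,I} | {H}.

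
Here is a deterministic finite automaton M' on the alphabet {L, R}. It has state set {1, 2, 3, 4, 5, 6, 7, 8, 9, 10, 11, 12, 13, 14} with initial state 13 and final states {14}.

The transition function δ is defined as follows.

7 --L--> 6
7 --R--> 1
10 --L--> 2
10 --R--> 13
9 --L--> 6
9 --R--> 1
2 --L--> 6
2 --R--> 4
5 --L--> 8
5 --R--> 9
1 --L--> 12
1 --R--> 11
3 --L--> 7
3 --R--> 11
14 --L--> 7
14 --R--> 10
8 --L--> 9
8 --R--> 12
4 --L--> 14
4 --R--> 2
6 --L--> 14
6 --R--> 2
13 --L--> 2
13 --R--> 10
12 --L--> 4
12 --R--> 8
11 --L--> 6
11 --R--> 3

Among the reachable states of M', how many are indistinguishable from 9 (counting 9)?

4

First remove the unreachable states {5}; 13 states remain.
Start with accepting vs non-accepting: {14} | {1,2,3,4,6,7,8,9,10,11,12,13}.
Split {1,2,3,4,6,7,8,9,10,11,12,13} by δ(·,L) → {1,2,3,7,8,9,10,11,12,13} and {4,6}.
Split {1,2,3,7,8,9,10,11,12,13} by δ(·,L) → {1,3,8,10,13} and {2,7,9,11,12}.
Split {1,3,8,10,13} by δ(·,R) → {1,3,8} and {10,13}.
Split {2,7,9,11,12} by δ(·,R) → {7,9,11,12} and {2}.
The partition is now stable with 6 blocks: {14} | {1,3,8} | {4,6} | {7,9,11,12} | {10,13} | {2}.
State 9 belongs to the block {7,9,11,12}, which has 4 states.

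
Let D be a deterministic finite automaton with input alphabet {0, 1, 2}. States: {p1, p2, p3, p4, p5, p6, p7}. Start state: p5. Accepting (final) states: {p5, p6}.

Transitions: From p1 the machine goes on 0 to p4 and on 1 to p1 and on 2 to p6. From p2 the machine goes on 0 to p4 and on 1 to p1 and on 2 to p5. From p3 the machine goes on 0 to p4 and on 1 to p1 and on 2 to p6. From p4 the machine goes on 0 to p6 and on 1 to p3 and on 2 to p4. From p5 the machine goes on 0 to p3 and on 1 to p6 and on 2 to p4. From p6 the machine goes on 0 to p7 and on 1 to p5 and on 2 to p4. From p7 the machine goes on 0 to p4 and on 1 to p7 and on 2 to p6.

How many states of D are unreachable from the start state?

1

Starting at p5 and following transitions, the reachable set is {p1, p3, p4, p5, p6, p7}. That leaves p2 unreachable — 1 in total.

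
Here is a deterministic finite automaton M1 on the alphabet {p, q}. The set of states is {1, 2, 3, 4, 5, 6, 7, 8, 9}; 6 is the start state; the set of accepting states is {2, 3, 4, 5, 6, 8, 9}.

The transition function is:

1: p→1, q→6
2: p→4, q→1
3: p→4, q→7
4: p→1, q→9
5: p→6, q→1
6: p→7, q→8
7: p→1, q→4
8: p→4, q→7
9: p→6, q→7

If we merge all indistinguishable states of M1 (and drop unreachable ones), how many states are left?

3

Reachable states from the start: {1,4,6,7,8,9}. Unreachable: {2,3,5} — drop them.
Initial partition by acceptance: {4,6,8,9} | {1,7}.
On input p, block {4,6,8,9} splits into {4,6} and {8,9}.
Stable partition: {4,6} | {1,7} | {8,9} — 3 equivalence classes.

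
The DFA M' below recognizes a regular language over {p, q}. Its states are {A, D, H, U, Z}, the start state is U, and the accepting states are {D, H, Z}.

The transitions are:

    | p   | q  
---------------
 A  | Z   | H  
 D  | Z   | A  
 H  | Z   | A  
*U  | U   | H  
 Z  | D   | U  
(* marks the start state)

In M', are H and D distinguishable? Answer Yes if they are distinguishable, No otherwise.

No

Every state is reachable, so we keep all 5.
P0 = {D,H,Z} | {A,U}.
Split {A,U} by δ(·,p) → {A} and {U}.
Refine {D,H,Z} on symbol q: members go to different blocks, giving {D,H} and {Z}.
Stable partition: {D,H} | {A} | {U} | {Z} — 4 equivalence classes.
H and D lie in the same block of the stable partition, so they are equivalent — no string distinguishes them.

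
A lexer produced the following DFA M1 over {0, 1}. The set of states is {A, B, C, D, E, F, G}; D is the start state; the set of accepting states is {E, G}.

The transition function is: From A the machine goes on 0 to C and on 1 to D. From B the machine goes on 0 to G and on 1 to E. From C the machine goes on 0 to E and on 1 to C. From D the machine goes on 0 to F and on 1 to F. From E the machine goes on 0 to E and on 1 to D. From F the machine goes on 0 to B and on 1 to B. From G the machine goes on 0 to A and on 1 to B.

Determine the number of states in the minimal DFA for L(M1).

Every state is reachable, so we keep all 7.
Start with accepting vs non-accepting: {E,G} | {A,B,C,D,F}.
On input 0, block {E,G} splits into {E} and {G}.
Split {A,B,C,D,F} by δ(·,0) → {A,D,F} and {B} and {C}.
Split {A,D,F} by δ(·,0) → {A} and {D} and {F}.
No further refinement is possible. Final partition (7 blocks): {E} | {A} | {G} | {B} | {C} | {D} | {F}.

7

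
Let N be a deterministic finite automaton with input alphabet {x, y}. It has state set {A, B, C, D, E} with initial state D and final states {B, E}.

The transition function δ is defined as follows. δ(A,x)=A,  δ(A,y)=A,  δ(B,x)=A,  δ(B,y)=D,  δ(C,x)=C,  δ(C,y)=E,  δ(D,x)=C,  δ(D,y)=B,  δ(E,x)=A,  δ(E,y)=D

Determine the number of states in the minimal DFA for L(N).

Every state is reachable, so we keep all 5.
Start with accepting vs non-accepting: {B,E} | {A,C,D}.
Refine {A,C,D} on symbol y: members go to different blocks, giving {C,D} and {A}.
Stable partition: {B,E} | {C,D} | {A} — 3 equivalence classes.

3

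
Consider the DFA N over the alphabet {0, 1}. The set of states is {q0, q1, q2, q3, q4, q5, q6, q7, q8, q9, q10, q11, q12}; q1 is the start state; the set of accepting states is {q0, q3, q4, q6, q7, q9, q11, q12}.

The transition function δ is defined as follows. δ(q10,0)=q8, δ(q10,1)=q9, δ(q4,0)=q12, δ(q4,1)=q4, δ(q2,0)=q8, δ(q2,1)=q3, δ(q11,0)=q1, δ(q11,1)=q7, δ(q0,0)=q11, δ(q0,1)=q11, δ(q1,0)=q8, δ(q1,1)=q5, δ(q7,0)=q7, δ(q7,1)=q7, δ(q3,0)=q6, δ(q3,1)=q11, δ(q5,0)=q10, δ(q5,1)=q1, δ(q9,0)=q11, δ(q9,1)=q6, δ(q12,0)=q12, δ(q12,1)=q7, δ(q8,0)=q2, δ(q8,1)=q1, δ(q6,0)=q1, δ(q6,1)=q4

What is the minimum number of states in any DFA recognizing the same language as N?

6

First remove the unreachable states {q0}; 12 states remain.
Initial partition by acceptance: {q3,q4,q6,q7,q9,q11,q12} | {q1,q2,q5,q8,q10}.
Split {q3,q4,q6,q7,q9,q11,q12} by δ(·,0) → {q3,q4,q7,q9,q12} and {q6,q11}.
On input 0, block {q3,q4,q7,q9,q12} splits into {q4,q7,q12} and {q3,q9}.
Split {q1,q2,q5,q8,q10} by δ(·,1) → {q1,q5,q8} and {q2,q10}.
Refine {q1,q5,q8} on symbol 0: members go to different blocks, giving {q5,q8} and {q1}.
Stable partition: {q4,q7,q12} | {q5,q8} | {q6,q11} | {q3,q9} | {q2,q10} | {q1} — 6 equivalence classes.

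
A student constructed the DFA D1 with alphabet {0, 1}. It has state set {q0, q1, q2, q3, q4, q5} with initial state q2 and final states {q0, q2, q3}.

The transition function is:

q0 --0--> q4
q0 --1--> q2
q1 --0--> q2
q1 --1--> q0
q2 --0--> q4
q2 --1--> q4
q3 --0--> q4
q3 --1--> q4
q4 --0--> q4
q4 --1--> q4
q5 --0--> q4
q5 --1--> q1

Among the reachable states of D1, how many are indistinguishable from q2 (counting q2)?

1

First remove the unreachable states {q0,q1,q3,q5}; 2 states remain.
P0 = {q2} | {q4}.
No further refinement is possible. Final partition (2 blocks): {q2} | {q4}.
State q2 belongs to the block {q2}, which has 1 states.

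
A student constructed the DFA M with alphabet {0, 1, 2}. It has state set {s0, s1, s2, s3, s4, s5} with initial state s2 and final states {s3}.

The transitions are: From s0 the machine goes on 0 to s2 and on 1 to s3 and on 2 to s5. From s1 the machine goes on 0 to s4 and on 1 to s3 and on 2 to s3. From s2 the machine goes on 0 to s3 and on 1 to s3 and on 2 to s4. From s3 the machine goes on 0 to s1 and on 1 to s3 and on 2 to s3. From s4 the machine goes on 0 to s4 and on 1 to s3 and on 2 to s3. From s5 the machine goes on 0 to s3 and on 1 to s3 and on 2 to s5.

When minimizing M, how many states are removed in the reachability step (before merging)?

2

No path from s2 leads to s0, s5; the other 4 states are all reachable.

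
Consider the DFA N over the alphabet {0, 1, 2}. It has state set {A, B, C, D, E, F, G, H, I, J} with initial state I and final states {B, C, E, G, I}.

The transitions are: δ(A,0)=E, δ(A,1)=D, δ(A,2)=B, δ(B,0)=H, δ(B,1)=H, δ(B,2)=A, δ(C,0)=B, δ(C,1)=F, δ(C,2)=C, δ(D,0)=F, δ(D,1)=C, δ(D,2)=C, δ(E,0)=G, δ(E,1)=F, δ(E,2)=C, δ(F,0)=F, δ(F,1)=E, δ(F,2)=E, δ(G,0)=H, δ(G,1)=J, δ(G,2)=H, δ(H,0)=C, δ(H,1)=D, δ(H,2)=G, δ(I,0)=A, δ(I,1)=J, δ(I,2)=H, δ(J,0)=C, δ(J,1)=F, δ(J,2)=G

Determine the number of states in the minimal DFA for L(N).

4

All states are reachable from the start state.
Initial partition by acceptance: {B,C,E,G,I} | {A,D,F,H,J}.
Split {B,C,E,G,I} by δ(·,0) → {B,G,I} and {C,E}.
Refine {A,D,F,H,J} on symbol 0: members go to different blocks, giving {A,H,J} and {D,F}.
No further refinement is possible. Final partition (4 blocks): {B,G,I} | {A,H,J} | {C,E} | {D,F}.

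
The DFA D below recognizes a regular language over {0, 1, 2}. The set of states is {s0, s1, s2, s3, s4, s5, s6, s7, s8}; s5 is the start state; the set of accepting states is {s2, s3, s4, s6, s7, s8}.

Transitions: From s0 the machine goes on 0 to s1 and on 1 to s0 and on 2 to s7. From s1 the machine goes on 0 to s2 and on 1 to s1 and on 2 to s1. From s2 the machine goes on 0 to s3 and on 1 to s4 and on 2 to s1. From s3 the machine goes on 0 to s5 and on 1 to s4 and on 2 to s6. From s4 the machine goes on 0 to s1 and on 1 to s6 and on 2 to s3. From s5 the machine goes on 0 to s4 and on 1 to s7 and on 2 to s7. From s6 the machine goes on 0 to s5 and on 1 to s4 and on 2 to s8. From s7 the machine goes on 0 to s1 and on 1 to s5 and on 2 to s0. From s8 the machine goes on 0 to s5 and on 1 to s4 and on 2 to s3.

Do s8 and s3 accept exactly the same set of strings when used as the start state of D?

Yes

P0 = {s2,s3,s4,s6,s7,s8} | {s0,s1,s5}.
On input 0, block {s2,s3,s4,s6,s7,s8} splits into {s3,s4,s6,s7,s8} and {s2}.
Split {s3,s4,s6,s7,s8} by δ(·,1) → {s3,s4,s6,s8} and {s7}.
On input 0, block {s0,s1,s5} splits into {s0} and {s1} and {s5}.
On input 0, block {s3,s4,s6,s8} splits into {s3,s6,s8} and {s4}.
Stable partition: {s3,s6,s8} | {s0} | {s2} | {s7} | {s1} | {s5} | {s4} — 7 equivalence classes.
s8 and s3 lie in the same block of the stable partition, so they are equivalent — no string distinguishes them.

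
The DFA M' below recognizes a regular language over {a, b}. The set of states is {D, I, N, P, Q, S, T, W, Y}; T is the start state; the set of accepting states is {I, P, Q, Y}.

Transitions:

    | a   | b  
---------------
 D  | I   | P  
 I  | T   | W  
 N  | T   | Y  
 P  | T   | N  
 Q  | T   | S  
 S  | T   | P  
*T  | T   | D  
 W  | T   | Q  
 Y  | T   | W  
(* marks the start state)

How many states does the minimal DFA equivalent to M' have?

4

Every state is reachable, so we keep all 9.
Initial partition by acceptance: {I,P,Q,Y} | {D,N,S,T,W}.
On input a, block {D,N,S,T,W} splits into {N,S,T,W} and {D}.
Refine {N,S,T,W} on symbol b: members go to different blocks, giving {N,S,W} and {T}.
No further refinement is possible. Final partition (4 blocks): {I,P,Q,Y} | {N,S,W} | {D} | {T}.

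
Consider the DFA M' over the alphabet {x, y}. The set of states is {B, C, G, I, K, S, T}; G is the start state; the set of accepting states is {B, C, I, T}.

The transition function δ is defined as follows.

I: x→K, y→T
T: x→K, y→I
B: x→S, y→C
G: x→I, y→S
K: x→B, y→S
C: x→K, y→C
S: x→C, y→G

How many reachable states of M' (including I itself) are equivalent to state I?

4

All states are reachable from the start state.
P0 = {B,C,I,T} | {G,K,S}.
Stable partition: {B,C,I,T} | {G,K,S} — 2 equivalence classes.
The equivalence class containing I is {B,C,I,T}, of size 4.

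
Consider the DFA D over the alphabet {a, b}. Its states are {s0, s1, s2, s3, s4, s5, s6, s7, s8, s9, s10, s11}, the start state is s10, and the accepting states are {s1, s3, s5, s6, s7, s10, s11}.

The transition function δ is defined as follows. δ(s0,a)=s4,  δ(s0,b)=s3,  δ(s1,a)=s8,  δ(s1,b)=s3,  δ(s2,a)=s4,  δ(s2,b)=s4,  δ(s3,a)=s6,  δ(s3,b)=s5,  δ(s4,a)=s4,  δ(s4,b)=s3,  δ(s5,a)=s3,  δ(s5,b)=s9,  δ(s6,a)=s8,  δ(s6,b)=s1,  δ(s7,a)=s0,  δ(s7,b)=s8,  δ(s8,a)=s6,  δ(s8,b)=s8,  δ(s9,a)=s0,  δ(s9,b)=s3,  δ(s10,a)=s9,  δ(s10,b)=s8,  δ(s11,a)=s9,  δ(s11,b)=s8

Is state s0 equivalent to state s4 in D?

States {s2,s7,s11} cannot be reached from the start state, so discard them.
P0 = {s1,s3,s5,s6,s10} | {s0,s4,s8,s9}.
Split {s1,s3,s5,s6,s10} by δ(·,a) → {s1,s6,s10} and {s3,s5}.
On input b, block {s1,s6,s10} splits into {s1} and {s6} and {s10}.
On input a, block {s0,s4,s8,s9} splits into {s0,s4,s9} and {s8}.
Split {s3,s5} by δ(·,a) → {s3} and {s5}.
No further refinement is possible. Final partition (7 blocks): {s1} | {s0,s4,s9} | {s3} | {s6} | {s10} | {s8} | {s5}.
s0 and s4 lie in the same block of the stable partition, so they are equivalent — no string distinguishes them.

Yes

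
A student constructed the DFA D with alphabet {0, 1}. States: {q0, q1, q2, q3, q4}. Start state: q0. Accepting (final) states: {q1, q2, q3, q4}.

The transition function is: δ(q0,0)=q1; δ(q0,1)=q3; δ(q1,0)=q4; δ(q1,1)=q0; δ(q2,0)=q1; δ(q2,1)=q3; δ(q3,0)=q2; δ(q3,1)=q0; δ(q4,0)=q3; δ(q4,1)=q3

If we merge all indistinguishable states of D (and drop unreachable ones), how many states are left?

3

P0 = {q1,q2,q3,q4} | {q0}.
Split {q1,q2,q3,q4} by δ(·,1) → {q1,q3} and {q2,q4}.
The partition is now stable with 3 blocks: {q1,q3} | {q0} | {q2,q4}.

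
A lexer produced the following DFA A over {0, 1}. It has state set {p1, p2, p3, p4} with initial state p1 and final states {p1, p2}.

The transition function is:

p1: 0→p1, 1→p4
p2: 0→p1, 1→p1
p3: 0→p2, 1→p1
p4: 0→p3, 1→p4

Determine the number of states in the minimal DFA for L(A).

4

Initial partition by acceptance: {p1,p2} | {p3,p4}.
Split {p1,p2} by δ(·,1) → {p1} and {p2}.
Refine {p3,p4} on symbol 0: members go to different blocks, giving {p3} and {p4}.
No further refinement is possible. Final partition (4 blocks): {p1} | {p3} | {p2} | {p4}.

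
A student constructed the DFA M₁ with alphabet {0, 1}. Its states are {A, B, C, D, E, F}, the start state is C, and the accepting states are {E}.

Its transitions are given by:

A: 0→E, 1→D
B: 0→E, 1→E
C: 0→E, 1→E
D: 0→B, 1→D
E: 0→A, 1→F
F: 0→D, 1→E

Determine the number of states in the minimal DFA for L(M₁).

5

All states are reachable from the start state.
Start with accepting vs non-accepting: {E} | {A,B,C,D,F}.
Refine {A,B,C,D,F} on symbol 0: members go to different blocks, giving {A,B,C} and {D,F}.
Refine {A,B,C} on symbol 1: members go to different blocks, giving {B,C} and {A}.
On input 0, block {D,F} splits into {D} and {F}.
The partition is now stable with 5 blocks: {E} | {B,C} | {D} | {A} | {F}.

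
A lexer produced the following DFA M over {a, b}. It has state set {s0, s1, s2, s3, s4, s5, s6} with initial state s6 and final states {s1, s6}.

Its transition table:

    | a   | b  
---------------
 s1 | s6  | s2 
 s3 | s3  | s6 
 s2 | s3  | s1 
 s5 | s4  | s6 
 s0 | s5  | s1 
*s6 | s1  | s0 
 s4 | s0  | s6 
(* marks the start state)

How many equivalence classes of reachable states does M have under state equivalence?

2

Every state is reachable, so we keep all 7.
P0 = {s1,s6} | {s0,s2,s3,s4,s5}.
No further refinement is possible. Final partition (2 blocks): {s1,s6} | {s0,s2,s3,s4,s5}.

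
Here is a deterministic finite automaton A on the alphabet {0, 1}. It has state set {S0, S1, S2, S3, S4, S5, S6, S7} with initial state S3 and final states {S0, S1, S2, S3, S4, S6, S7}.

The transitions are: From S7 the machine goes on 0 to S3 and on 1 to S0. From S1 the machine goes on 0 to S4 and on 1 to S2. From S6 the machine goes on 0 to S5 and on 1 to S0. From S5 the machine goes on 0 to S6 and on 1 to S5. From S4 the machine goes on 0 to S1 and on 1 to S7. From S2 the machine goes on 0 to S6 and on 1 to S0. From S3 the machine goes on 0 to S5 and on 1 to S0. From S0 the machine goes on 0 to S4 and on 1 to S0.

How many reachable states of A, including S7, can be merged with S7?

2

Initial partition by acceptance: {S0,S1,S2,S3,S4,S6,S7} | {S5}.
On input 0, block {S0,S1,S2,S3,S4,S6,S7} splits into {S0,S1,S2,S4,S7} and {S3,S6}.
On input 0, block {S0,S1,S2,S4,S7} splits into {S0,S1,S4} and {S2,S7}.
On input 1, block {S0,S1,S4} splits into {S1,S4} and {S0}.
No further refinement is possible. Final partition (5 blocks): {S1,S4} | {S5} | {S3,S6} | {S2,S7} | {S0}.
The equivalence class containing S7 is {S2,S7}, of size 2.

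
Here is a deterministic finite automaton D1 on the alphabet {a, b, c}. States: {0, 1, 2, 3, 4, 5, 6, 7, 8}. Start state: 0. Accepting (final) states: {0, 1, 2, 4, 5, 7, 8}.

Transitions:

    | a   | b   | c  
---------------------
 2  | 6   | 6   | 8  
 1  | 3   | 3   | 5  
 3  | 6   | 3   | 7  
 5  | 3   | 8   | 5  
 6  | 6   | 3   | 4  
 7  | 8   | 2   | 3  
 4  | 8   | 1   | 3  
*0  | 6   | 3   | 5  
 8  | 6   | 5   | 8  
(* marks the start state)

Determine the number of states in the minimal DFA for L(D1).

Every state is reachable, so we keep all 9.
P0 = {0,1,2,4,5,7,8} | {3,6}.
Split {0,1,2,4,5,7,8} by δ(·,a) → {0,1,2,5,8} and {4,7}.
On input b, block {0,1,2,5,8} splits into {0,1,2} and {5,8}.
The partition is now stable with 4 blocks: {0,1,2} | {3,6} | {4,7} | {5,8}.

4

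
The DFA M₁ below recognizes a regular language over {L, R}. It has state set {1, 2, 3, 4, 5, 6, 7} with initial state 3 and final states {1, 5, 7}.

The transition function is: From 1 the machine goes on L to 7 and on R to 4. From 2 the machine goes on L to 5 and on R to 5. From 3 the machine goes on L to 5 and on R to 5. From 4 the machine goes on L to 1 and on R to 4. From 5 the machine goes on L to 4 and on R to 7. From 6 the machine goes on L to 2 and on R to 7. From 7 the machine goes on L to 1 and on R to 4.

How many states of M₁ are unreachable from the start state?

BFS from 3 reaches {1, 3, 4, 5, 7}; the 2 state(s) 2, 6 are never visited.

2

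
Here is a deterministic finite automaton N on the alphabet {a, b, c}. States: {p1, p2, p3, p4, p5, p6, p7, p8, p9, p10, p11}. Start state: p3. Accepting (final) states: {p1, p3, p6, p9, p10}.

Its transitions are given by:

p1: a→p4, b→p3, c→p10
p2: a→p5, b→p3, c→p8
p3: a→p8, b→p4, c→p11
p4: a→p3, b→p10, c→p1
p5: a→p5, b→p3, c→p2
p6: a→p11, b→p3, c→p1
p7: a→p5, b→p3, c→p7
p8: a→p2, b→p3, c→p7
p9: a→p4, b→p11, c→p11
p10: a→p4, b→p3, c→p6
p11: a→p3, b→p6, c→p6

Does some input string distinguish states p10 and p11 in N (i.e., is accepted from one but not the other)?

Yes

Reachable states from the start: {p1,p2,p3,p4,p5,p6,p7,p8,p10,p11}. Unreachable: {p9} — drop them.
P0 = {p1,p3,p6,p10} | {p2,p4,p5,p7,p8,p11}.
On input b, block {p1,p3,p6,p10} splits into {p1,p6,p10} and {p3}.
Refine {p2,p4,p5,p7,p8,p11} on symbol a: members go to different blocks, giving {p2,p5,p7,p8} and {p4,p11}.
No further refinement is possible. Final partition (4 blocks): {p1,p6,p10} | {p2,p5,p7,p8} | {p3} | {p4,p11}.
p10 and p11 end up in different blocks, so they are distinguishable. For instance, the string 'ε' is accepted from only p10.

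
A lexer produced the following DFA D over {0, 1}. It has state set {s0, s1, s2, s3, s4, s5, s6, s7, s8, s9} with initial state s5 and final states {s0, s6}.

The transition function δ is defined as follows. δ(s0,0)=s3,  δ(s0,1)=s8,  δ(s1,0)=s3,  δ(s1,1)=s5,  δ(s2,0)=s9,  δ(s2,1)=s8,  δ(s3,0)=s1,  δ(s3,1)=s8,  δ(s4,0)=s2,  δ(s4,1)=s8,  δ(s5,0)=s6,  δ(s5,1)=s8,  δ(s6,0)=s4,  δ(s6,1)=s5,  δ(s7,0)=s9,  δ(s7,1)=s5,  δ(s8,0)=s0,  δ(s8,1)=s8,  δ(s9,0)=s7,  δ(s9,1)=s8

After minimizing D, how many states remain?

3

All states are reachable from the start state.
Start with accepting vs non-accepting: {s0,s6} | {s1,s2,s3,s4,s5,s7,s8,s9}.
Refine {s1,s2,s3,s4,s5,s7,s8,s9} on symbol 0: members go to different blocks, giving {s1,s2,s3,s4,s7,s9} and {s5,s8}.
The partition is now stable with 3 blocks: {s0,s6} | {s1,s2,s3,s4,s7,s9} | {s5,s8}.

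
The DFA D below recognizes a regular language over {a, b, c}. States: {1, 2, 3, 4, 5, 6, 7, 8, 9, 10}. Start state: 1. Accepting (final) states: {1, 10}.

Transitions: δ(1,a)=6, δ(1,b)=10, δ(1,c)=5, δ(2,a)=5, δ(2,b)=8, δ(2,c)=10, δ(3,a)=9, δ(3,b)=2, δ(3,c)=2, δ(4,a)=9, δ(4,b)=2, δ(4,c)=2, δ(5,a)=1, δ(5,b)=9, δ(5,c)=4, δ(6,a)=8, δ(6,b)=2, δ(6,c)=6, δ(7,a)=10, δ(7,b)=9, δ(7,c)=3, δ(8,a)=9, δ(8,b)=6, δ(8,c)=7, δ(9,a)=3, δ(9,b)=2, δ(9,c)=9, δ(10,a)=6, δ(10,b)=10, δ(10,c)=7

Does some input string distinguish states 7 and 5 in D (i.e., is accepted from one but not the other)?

Every state is reachable, so we keep all 10.
Initial partition by acceptance: {1,10} | {2,3,4,5,6,7,8,9}.
Refine {2,3,4,5,6,7,8,9} on symbol a: members go to different blocks, giving {2,3,4,6,8,9} and {5,7}.
On input a, block {2,3,4,6,8,9} splits into {3,4,6,8,9} and {2}.
Split {3,4,6,8,9} by δ(·,b) → {3,4,6,9} and {8}.
On input a, block {3,4,6,9} splits into {3,4,9} and {6}.
On input c, block {3,4,9} splits into {3,4} and {9}.
The partition is now stable with 7 blocks: {1,10} | {3,4} | {5,7} | {2} | {8} | {6} | {9}.
7 and 5 lie in the same block of the stable partition, so they are equivalent — no string distinguishes them.

No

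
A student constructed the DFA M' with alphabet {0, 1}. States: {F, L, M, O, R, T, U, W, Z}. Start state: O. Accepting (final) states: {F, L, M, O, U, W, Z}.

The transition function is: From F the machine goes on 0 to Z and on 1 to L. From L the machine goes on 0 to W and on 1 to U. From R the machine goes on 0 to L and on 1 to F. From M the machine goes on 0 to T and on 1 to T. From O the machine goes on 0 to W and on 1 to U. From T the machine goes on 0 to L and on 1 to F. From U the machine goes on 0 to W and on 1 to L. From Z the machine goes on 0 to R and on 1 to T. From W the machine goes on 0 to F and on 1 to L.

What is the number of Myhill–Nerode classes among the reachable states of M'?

5

First remove the unreachable states {M}; 8 states remain.
P0 = {F,L,O,U,W,Z} | {R,T}.
Refine {F,L,O,U,W,Z} on symbol 0: members go to different blocks, giving {F,L,O,U,W} and {Z}.
On input 0, block {F,L,O,U,W} splits into {L,O,U,W} and {F}.
Split {L,O,U,W} by δ(·,0) → {L,O,U} and {W}.
Stable partition: {L,O,U} | {R,T} | {Z} | {F} | {W} — 5 equivalence classes.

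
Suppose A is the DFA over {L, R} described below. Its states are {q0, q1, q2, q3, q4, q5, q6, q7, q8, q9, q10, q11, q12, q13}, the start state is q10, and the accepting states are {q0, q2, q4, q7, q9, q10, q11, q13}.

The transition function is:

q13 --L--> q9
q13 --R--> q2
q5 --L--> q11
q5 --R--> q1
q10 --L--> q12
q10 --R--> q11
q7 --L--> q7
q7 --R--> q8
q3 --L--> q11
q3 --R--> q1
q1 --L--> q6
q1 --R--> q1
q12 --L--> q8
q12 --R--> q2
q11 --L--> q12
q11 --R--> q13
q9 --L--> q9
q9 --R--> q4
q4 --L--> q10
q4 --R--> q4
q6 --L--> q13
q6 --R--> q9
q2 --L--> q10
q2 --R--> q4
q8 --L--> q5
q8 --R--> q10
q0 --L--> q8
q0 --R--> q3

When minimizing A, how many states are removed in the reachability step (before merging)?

3

No path from q10 leads to q0, q3, q7; the other 11 states are all reachable.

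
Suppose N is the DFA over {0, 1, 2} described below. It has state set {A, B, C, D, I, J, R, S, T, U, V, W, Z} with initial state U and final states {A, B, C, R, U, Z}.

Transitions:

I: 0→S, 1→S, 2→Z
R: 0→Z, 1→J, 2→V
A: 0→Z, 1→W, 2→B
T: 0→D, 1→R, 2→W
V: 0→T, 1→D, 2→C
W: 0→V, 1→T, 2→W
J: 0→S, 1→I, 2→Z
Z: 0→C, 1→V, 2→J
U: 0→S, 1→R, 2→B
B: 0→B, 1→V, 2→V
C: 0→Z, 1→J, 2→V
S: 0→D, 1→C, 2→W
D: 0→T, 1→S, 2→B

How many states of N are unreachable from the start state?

1

BFS from U reaches {B, C, D, I, J, R, S, T, U, V, W, Z}; the 1 state(s) A are never visited.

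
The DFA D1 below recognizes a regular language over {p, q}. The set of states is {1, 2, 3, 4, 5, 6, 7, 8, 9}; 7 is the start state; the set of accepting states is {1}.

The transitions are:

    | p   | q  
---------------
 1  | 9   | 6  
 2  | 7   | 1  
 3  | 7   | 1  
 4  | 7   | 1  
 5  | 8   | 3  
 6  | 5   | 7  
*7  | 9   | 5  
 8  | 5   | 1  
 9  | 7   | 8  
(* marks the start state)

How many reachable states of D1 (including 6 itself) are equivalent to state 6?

States {2,4} cannot be reached from the start state, so discard them.
Initial partition by acceptance: {1} | {3,5,6,7,8,9}.
Refine {3,5,6,7,8,9} on symbol q: members go to different blocks, giving {5,6,7,9} and {3,8}.
Split {5,6,7,9} by δ(·,p) → {6,7,9} and {5}.
On input p, block {6,7,9} splits into {7,9} and {6}.
On input q, block {7,9} splits into {7} and {9}.
On input p, block {3,8} splits into {3} and {8}.
Stable partition: {1} | {7} | {3} | {5} | {6} | {9} | {8} — 7 equivalence classes.
The equivalence class containing 6 is {6}, of size 1.

1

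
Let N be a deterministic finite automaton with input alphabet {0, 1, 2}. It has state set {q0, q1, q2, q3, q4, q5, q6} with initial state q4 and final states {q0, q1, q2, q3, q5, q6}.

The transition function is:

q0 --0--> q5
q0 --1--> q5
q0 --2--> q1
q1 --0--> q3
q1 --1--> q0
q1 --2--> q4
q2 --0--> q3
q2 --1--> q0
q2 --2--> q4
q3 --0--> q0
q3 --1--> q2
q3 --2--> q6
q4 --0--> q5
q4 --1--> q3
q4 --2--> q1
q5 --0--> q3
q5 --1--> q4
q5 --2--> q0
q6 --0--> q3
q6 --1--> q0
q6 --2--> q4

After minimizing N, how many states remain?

Every state is reachable, so we keep all 7.
P0 = {q0,q1,q2,q3,q5,q6} | {q4}.
On input 1, block {q0,q1,q2,q3,q5,q6} splits into {q0,q1,q2,q3,q6} and {q5}.
On input 0, block {q0,q1,q2,q3,q6} splits into {q1,q2,q3,q6} and {q0}.
Refine {q1,q2,q3,q6} on symbol 0: members go to different blocks, giving {q1,q2,q6} and {q3}.
Stable partition: {q1,q2,q6} | {q4} | {q5} | {q0} | {q3} — 5 equivalence classes.

5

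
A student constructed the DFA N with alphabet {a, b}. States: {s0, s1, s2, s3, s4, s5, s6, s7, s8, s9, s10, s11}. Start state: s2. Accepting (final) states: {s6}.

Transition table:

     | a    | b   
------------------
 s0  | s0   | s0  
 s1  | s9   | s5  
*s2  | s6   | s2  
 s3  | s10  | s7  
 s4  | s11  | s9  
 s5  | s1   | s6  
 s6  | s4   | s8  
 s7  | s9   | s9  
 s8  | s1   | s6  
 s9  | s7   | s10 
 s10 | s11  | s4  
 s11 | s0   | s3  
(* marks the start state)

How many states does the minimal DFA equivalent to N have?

All states are reachable from the start state.
P0 = {s6} | {s0,s1,s2,s3,s4,s5,s7,s8,s9,s10,s11}.
Refine {s0,s1,s2,s3,s4,s5,s7,s8,s9,s10,s11} on symbol a: members go to different blocks, giving {s0,s1,s3,s4,s5,s7,s8,s9,s10,s11} and {s2}.
Refine {s0,s1,s3,s4,s5,s7,s8,s9,s10,s11} on symbol b: members go to different blocks, giving {s0,s1,s3,s4,s7,s9,s10,s11} and {s5,s8}.
On input b, block {s0,s1,s3,s4,s7,s9,s10,s11} splits into {s0,s3,s4,s7,s9,s10,s11} and {s1}.
The partition is now stable with 5 blocks: {s6} | {s0,s3,s4,s7,s9,s10,s11} | {s2} | {s5,s8} | {s1}.

5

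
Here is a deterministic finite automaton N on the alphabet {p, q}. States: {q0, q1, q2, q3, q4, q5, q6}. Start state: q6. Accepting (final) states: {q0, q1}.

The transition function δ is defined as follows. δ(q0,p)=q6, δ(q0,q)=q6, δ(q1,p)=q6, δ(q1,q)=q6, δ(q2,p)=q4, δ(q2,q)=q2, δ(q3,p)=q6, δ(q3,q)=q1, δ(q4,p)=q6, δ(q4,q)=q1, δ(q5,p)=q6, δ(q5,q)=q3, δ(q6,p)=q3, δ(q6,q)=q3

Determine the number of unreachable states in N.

4

Starting at q6 and following transitions, the reachable set is {q1, q3, q6}. That leaves q0, q2, q4, q5 unreachable — 4 in total.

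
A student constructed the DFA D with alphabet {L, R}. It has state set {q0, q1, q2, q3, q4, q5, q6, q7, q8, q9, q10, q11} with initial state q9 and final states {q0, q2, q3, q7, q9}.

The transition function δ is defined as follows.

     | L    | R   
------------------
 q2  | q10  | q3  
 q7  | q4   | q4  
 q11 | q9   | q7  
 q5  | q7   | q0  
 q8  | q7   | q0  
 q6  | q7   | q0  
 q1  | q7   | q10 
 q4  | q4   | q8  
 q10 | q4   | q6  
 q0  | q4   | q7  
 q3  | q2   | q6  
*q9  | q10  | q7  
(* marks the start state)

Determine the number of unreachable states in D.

5

No path from q9 leads to q1, q2, q3, q5, q11; the other 7 states are all reachable.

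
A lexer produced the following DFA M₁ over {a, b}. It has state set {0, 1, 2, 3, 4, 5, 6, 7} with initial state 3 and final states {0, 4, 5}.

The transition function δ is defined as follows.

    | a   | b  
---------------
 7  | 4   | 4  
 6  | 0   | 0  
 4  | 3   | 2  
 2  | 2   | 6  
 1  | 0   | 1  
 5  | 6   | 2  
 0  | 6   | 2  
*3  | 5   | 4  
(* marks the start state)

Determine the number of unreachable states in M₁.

2

BFS from 3 reaches {0, 2, 3, 4, 5, 6}; the 2 state(s) 1, 7 are never visited.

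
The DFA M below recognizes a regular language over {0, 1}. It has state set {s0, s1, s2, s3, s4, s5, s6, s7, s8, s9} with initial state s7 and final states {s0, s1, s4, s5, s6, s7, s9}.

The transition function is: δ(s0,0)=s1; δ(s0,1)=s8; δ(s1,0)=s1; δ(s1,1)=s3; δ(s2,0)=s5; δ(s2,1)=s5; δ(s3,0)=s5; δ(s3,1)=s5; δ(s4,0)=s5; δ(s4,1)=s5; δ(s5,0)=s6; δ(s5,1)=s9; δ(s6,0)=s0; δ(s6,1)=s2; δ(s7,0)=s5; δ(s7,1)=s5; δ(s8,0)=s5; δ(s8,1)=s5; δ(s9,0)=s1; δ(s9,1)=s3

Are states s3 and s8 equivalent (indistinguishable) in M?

Reachable states from the start: {s0,s1,s2,s3,s5,s6,s7,s8,s9}. Unreachable: {s4} — drop them.
Initial partition by acceptance: {s0,s1,s5,s6,s7,s9} | {s2,s3,s8}.
On input 1, block {s0,s1,s5,s6,s7,s9} splits into {s0,s1,s6,s9} and {s5,s7}.
Refine {s5,s7} on symbol 0: members go to different blocks, giving {s5} and {s7}.
No further refinement is possible. Final partition (4 blocks): {s0,s1,s6,s9} | {s2,s3,s8} | {s5} | {s7}.
s3 and s8 lie in the same block of the stable partition, so they are equivalent — no string distinguishes them.

Yes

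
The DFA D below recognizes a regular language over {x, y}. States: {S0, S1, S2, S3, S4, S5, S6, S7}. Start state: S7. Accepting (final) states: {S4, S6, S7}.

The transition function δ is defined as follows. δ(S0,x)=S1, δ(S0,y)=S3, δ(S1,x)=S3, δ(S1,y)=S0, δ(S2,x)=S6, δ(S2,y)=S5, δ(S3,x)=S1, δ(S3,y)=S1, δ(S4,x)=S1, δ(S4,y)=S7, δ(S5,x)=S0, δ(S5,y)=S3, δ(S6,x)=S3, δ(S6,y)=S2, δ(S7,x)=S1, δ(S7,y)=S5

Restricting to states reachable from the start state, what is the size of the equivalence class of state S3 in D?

4

First remove the unreachable states {S2,S4,S6}; 5 states remain.
Initial partition by acceptance: {S7} | {S0,S1,S3,S5}.
The partition is now stable with 2 blocks: {S7} | {S0,S1,S3,S5}.
State S3 belongs to the block {S0,S1,S3,S5}, which has 4 states.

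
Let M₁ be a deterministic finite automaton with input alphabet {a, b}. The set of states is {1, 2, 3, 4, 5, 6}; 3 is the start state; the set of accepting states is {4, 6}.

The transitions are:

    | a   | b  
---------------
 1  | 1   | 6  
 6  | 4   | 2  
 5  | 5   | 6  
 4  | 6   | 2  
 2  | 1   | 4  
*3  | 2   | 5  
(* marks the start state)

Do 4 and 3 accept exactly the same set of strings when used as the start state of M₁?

No

Every state is reachable, so we keep all 6.
P0 = {4,6} | {1,2,3,5}.
Refine {1,2,3,5} on symbol b: members go to different blocks, giving {1,2,5} and {3}.
Stable partition: {4,6} | {1,2,5} | {3} — 3 equivalence classes.
4 and 3 end up in different blocks, so they are distinguishable. For instance, the string 'ε' is accepted from only 4.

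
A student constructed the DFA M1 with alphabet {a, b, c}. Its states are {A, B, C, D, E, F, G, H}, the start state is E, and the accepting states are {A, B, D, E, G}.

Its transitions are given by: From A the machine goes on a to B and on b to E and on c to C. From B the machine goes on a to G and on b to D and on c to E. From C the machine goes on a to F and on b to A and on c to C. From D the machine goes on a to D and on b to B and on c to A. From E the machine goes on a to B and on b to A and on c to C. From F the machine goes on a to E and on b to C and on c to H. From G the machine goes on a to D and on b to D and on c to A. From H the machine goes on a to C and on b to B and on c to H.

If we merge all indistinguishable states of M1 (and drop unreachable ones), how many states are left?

Every state is reachable, so we keep all 8.
Start with accepting vs non-accepting: {A,B,D,E,G} | {C,F,H}.
Refine {A,B,D,E,G} on symbol c: members go to different blocks, giving {B,D,G} and {A,E}.
Refine {C,F,H} on symbol a: members go to different blocks, giving {C,H} and {F}.
Split {C,H} by δ(·,a) → {C} and {H}.
Stable partition: {B,D,G} | {C} | {A,E} | {F} | {H} — 5 equivalence classes.

5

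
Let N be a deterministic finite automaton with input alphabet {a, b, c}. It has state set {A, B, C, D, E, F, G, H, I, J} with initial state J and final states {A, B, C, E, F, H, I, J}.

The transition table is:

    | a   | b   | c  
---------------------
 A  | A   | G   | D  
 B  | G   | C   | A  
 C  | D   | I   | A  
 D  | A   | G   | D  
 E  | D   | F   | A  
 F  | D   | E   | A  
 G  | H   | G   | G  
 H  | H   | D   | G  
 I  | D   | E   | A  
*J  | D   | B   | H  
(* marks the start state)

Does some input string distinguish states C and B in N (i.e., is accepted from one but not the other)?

No

P0 = {A,B,C,E,F,H,I,J} | {D,G}.
Refine {A,B,C,E,F,H,I,J} on symbol a: members go to different blocks, giving {B,C,E,F,I,J} and {A,H}.
Stable partition: {B,C,E,F,I,J} | {D,G} | {A,H} — 3 equivalence classes.
C and B lie in the same block of the stable partition, so they are equivalent — no string distinguishes them.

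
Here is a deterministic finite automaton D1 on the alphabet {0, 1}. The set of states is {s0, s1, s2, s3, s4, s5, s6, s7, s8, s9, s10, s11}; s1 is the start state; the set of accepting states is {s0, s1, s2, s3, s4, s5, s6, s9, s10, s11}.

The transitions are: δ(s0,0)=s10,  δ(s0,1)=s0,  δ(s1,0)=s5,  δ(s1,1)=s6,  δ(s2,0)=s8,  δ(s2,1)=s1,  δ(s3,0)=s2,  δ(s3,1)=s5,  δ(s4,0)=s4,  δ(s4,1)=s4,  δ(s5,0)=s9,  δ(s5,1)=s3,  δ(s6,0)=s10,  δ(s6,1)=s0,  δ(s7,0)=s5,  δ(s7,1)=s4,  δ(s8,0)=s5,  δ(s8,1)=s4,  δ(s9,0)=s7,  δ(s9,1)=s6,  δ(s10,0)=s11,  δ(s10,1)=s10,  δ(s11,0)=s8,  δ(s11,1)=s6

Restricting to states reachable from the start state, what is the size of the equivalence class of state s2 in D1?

Every state is reachable, so we keep all 12.
P0 = {s0,s1,s2,s3,s4,s5,s6,s9,s10,s11} | {s7,s8}.
On input 0, block {s0,s1,s2,s3,s4,s5,s6,s9,s10,s11} splits into {s0,s1,s3,s4,s5,s6,s10} and {s2,s9,s11}.
Refine {s0,s1,s3,s4,s5,s6,s10} on symbol 0: members go to different blocks, giving {s0,s1,s4,s6} and {s3,s5,s10}.
On input 0, block {s0,s1,s4,s6} splits into {s0,s1,s6} and {s4}.
Stable partition: {s0,s1,s6} | {s7,s8} | {s2,s9,s11} | {s3,s5,s10} | {s4} — 5 equivalence classes.
The equivalence class containing s2 is {s2,s9,s11}, of size 3.

3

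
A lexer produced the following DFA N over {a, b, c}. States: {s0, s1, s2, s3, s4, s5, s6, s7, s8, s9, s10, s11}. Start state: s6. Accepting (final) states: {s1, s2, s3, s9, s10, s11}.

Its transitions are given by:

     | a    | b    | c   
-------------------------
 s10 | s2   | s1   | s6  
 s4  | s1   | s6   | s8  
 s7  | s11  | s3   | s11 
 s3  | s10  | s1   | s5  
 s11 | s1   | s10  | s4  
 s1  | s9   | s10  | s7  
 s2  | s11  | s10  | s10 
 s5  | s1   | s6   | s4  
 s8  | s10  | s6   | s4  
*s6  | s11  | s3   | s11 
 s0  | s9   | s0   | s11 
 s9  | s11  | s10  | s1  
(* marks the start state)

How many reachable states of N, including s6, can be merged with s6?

First remove the unreachable states {s0}; 11 states remain.
Start with accepting vs non-accepting: {s1,s2,s3,s9,s10,s11} | {s4,s5,s6,s7,s8}.
Refine {s1,s2,s3,s9,s10,s11} on symbol c: members go to different blocks, giving {s1,s3,s10,s11} and {s2,s9}.
Refine {s1,s3,s10,s11} on symbol a: members go to different blocks, giving {s1,s10} and {s3,s11}.
On input a, block {s4,s5,s6,s7,s8} splits into {s4,s5,s8} and {s6,s7}.
The partition is now stable with 5 blocks: {s1,s10} | {s4,s5,s8} | {s2,s9} | {s3,s11} | {s6,s7}.
State s6 belongs to the block {s6,s7}, which has 2 states.

2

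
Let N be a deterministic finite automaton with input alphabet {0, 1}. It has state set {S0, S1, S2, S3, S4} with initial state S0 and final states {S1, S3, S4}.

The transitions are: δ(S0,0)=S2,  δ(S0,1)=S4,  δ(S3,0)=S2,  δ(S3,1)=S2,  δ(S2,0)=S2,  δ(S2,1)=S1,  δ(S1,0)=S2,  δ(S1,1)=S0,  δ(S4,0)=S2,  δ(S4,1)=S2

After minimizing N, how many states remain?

2

Reachable states from the start: {S0,S1,S2,S4}. Unreachable: {S3} — drop them.
Start with accepting vs non-accepting: {S1,S4} | {S0,S2}.
Stable partition: {S1,S4} | {S0,S2} — 2 equivalence classes.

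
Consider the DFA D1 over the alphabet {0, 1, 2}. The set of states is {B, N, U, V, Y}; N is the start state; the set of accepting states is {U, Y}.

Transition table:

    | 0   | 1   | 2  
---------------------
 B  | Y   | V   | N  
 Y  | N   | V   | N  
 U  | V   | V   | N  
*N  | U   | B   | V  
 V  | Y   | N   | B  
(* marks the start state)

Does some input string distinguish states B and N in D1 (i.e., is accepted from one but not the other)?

No

Initial partition by acceptance: {U,Y} | {B,N,V}.
No further refinement is possible. Final partition (2 blocks): {U,Y} | {B,N,V}.
B and N lie in the same block of the stable partition, so they are equivalent — no string distinguishes them.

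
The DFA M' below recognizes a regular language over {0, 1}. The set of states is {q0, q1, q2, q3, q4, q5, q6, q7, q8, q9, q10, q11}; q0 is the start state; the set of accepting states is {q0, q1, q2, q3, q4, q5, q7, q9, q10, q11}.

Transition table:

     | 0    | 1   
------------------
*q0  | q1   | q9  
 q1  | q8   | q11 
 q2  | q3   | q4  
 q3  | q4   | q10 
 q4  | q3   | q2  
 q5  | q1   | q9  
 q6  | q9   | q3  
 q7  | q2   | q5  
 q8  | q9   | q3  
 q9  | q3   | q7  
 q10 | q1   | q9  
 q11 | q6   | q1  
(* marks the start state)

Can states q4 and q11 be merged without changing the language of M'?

Every state is reachable, so we keep all 12.
Start with accepting vs non-accepting: {q0,q1,q2,q3,q4,q5,q7,q9,q10,q11} | {q6,q8}.
Refine {q0,q1,q2,q3,q4,q5,q7,q9,q10,q11} on symbol 0: members go to different blocks, giving {q0,q2,q3,q4,q5,q7,q9,q10} and {q1,q11}.
On input 0, block {q0,q2,q3,q4,q5,q7,q9,q10} splits into {q2,q3,q4,q7,q9} and {q0,q5,q10}.
On input 1, block {q2,q3,q4,q7,q9} splits into {q2,q4,q9} and {q3,q7}.
Refine {q2,q4,q9} on symbol 1: members go to different blocks, giving {q2,q4} and {q9}.
No further refinement is possible. Final partition (6 blocks): {q2,q4} | {q6,q8} | {q1,q11} | {q0,q5,q10} | {q3,q7} | {q9}.
q4 and q11 end up in different blocks, so they are distinguishable. For instance, the string '0' is accepted from only q4.

No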